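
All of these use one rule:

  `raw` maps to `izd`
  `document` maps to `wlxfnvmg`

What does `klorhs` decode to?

Each pair mirrors across the alphabet (r↔i, a↔z, w↔d): positions sum to 25. Each letter is replaced by its mirror in the alphabet: a↔z, b↔y, c↔x, and so on (the Atbash cipher).
Undoing it on klorhs: k↔p, l↔o, o↔l, r↔i, h↔s, s↔h.

polish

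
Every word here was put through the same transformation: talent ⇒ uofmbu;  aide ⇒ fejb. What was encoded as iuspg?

forth

The output letters match the input read backwards, each shifted +1: talent reversed is tnelat. Read the word backwards and shift each letter +1.
Decoding iuspg: shift back: i−1=h, u−1=t, s−1=r, p−1=o, g−1=f → htrof; then reverse → forth.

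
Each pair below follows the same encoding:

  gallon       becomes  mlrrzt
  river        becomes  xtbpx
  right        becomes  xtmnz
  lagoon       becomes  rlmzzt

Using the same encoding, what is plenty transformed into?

The shift depends on letter class: consonant g→m is +6, but vowel a→l is +11. The rule splits by letter class: vowels +11, consonants +6.
For plenty: p(cons)+6=v, l(cons)+6=r, e(vowel)+11=p, n(cons)+6=t, t(cons)+6=z, y(cons)+6=e.

vrptze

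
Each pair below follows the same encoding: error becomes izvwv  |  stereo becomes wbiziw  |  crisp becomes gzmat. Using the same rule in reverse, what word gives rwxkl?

Shifts by position in error: pos 0: e→i (+4), pos 1: r→z (+8), pos 2: r→v (+4), pos 3: o→w (+8) — repeating every 2. A repeating key of period 2 is used — shifts +4, +8 over and over.
Reversing it on rwxkl: r−4=n, w−8=o, x−4=t, k−8=c, l−4=h.

notch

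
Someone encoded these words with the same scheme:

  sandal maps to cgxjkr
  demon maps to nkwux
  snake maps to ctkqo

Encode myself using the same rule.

A repeating key of period 2 is used — shifts +10, +6 over and over.
For myself: m+10=w, y+6=e, s+10=c, e+6=k, l+10=v, f+6=l.

weckvl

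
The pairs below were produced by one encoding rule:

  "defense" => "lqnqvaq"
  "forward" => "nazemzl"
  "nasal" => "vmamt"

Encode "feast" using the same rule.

nqmab

The rule splits by letter class: vowels +12, consonants +8.
On feast: f(cons)+8=n, e(vowel)+12=q, a(vowel)+12=m, s(cons)+8=a, t(cons)+8=b.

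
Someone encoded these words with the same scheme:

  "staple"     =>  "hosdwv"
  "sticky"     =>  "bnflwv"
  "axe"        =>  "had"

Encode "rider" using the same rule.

Read the word backwards and shift each letter +3.
On rider: reverse → redir; then shift: r+3=u, e+3=h, d+3=g, i+3=l, r+3=u.

uhglu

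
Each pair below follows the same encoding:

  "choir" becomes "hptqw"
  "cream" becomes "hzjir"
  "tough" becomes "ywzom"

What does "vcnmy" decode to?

Shifts by position in choir: pos 0: c→h (+5), pos 1: h→p (+8), pos 2: o→t (+5), pos 3: i→q (+8) — repeating every 2. A repeating key of period 2 is used — shifts +5, +8 over and over.
Decoding vcnmy: v−5=q, c−8=u, n−5=i, m−8=e, y−5=t.

quiet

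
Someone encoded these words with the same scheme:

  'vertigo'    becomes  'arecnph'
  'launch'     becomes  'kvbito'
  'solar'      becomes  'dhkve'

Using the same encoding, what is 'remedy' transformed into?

erjrsx

v(21)→a(0) and e(4)→r(17) fit y≡25x+21 (mod 26); the inverse of 25 mod 26 is 25. Treating letters as 0–25, the rule is x ↦ 25x + 21 (mod 26).
On remedy: r(17)→25·17+21≡4=e; e(4)→25·4+21≡17=r; m(12)→25·12+21≡9=j; e(4)→25·4+21≡17=r; d(3)→25·3+21≡18=s; y(24)→25·24+21≡23=x (all mod 26).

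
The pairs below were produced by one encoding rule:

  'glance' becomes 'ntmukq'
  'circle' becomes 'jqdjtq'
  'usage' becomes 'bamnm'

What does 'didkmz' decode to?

warden

It's a Vigenère-style cipher with numeric key [7,8,12]: position i shifts by key[i mod 3].
Undoing it on didkmz: d−7=w, i−8=a, d−12=r, k−7=d, m−8=e, z−12=n.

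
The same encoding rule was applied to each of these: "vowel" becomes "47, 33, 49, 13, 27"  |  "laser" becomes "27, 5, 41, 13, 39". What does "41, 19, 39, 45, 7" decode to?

v(#22)→47 and o(#15)→33: differences scale by 2, so n = 2·pos + 3. The formula is n = 2×(alphabet index, a=1) + 3.
Undoing it on 41, 19, 39, 45, 7: 41→(41−3)÷2=19=s, 19→(19−3)÷2=8=h, 39→(39−3)÷2=18=r, 45→(45−3)÷2=21=u, 7→(7−3)÷2=2=b.

shrub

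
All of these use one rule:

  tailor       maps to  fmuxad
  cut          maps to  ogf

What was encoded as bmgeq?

Compare letters: t→f is +12, a→m is +12, i→u is +12 — a constant shift. It's a constant shift of +12 (ROT12).
Decoding bmgeq: b−12=p, m−12=a, g−12=u, e−12=s, q−12=e.

pause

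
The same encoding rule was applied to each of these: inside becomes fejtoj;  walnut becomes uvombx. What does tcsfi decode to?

herbs

The word is reversed, then every letter is shifted forward by 1.
Reversing it on tcsfi: shift back: t−1=s, c−1=b, s−1=r, f−1=e, i−1=h → sbreh; then reverse → herbs.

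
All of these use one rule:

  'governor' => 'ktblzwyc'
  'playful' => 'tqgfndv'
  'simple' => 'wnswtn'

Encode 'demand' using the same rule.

In governor: g→k is +4, o→t is +5, v→b is +6, e→l is +7 — the shift increases by 1 each position. The shift increases by 1 at each position, starting from +4: 4, 5, 6, ….
For demand: d+4=h, e+5=j, m+6=s, a+7=h, n+8=v, d+9=m.

hjshvm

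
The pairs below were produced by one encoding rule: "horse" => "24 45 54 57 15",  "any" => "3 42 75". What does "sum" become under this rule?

The formula is n = 3×(alphabet index, a=1).
On sum: s=19→57, u=21→63, m=13→39.

57 63 39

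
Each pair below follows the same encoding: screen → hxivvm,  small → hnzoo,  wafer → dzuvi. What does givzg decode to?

treat

Each pair mirrors across the alphabet (s↔h, c↔x, r↔i): positions sum to 25. This is the alphabet-reversal cipher (Atbash): a becomes z, b becomes y, etc.
Reversing it on givzg: g↔t, i↔r, v↔e, z↔a, g↔t.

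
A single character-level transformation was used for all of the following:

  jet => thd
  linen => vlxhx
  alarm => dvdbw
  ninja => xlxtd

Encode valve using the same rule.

fdvfh

The shift depends on letter class: consonant j→t is +10, but vowel e→h is +3. Two shifts are in play — +3 for a/e/i/o/u, +10 for every other letter.
For valve: v(cons)+10=f, a(vowel)+3=d, l(cons)+10=v, v(cons)+10=f, e(vowel)+3=h.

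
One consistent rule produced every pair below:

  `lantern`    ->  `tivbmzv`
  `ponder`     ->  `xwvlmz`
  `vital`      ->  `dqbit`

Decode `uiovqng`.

magnify

Each letter is shifted forward by 8 in the alphabet (a Caesar shift of +8).
Decoding uiovqng: u−8=m, i−8=a, o−8=g, v−8=n, q−8=i, n−8=f, g−8=y.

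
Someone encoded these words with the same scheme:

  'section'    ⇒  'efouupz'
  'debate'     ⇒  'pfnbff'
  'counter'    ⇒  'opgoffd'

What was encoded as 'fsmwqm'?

Shifts by position in section: pos 0: s→e (+12), pos 1: e→f (+1), pos 2: c→o (+12), pos 3: t→u (+1) — repeating every 2. It's a Vigenère-style cipher with numeric key [12,1]: position i shifts by key[i mod 2].
Decoding fsmwqm: f−12=t, s−1=r, m−12=a, w−1=v, q−12=e, m−1=l.

travel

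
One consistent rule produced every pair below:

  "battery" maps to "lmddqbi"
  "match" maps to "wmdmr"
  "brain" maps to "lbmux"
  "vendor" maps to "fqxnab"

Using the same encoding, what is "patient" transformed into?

Vowels shift forward by 12 and consonants shift forward by 10.
Applying it to patient: p(cons)+10=z, a(vowel)+12=m, t(cons)+10=d, i(vowel)+12=u, e(vowel)+12=q, n(cons)+10=x, t(cons)+10=d.

zmduqxd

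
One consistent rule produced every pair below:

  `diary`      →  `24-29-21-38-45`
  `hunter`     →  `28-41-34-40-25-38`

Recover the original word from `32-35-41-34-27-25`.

d is letter #4 and maps to 24: an offset of 20. Each letter is replaced by its alphabet position (a=1..z=26) + 20.
Reversing it on 32-35-41-34-27-25: 32→(32−20)÷1=12=l, 35→(35−20)÷1=15=o, 41→(41−20)÷1=21=u, 34→(34−20)÷1=14=n, 27→(27−20)÷1=7=g, 25→(25−20)÷1=5=e.

lounge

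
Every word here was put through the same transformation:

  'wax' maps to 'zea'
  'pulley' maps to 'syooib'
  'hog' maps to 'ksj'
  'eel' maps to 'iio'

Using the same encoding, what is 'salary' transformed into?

veoeub

The shift depends on letter class: consonant w→z is +3, but vowel a→e is +4. Vowels shift forward by 4 and consonants shift forward by 3.
For salary: s(cons)+3=v, a(vowel)+4=e, l(cons)+3=o, a(vowel)+4=e, r(cons)+3=u, y(cons)+3=b.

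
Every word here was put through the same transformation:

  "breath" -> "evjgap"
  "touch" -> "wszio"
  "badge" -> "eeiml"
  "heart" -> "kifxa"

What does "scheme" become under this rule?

vgmktm

In breath: b→e is +3, r→v is +4, e→j is +5, a→g is +6 — the shift increases by 1 each position. Letter i (0-indexed) is shifted by i+3, so successive shifts are 3, 4, 5, ….
On scheme: s+3=v, c+4=g, h+5=m, e+6=k, m+7=t, e+8=m.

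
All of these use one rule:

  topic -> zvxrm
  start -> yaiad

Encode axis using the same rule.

The shift increases by 1 at each position, starting from +6: 6, 7, 8, ….
Applying it to axis: a+6=g, x+7=e, i+8=q, s+9=b.

geqb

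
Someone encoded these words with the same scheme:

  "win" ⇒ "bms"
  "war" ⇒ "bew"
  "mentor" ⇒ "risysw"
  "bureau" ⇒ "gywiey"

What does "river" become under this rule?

wmaiw

Vowels shift forward by 4 and consonants shift forward by 5.
Applying it to river: r(cons)+5=w, i(vowel)+4=m, v(cons)+5=a, e(vowel)+4=i, r(cons)+5=w.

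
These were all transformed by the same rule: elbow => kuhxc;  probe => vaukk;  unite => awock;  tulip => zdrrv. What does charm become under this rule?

iqgas

Shifts by position in elbow: pos 0: e→k (+6), pos 1: l→u (+9), pos 2: b→h (+6), pos 3: o→x (+9) — repeating every 2. A repeating key of period 2 is used — shifts +6, +9 over and over.
Applying it to charm: c+6=i, h+9=q, a+6=g, r+9=a, m+6=s.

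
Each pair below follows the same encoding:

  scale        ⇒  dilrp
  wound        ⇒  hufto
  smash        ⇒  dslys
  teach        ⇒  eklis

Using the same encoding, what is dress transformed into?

oxpyd

The shifts repeat in a cycle of length 2: positions 0,1,… shift by +11, +6, then the pattern repeats.
For dress: d+11=o, r+6=x, e+11=p, s+6=y, s+11=d.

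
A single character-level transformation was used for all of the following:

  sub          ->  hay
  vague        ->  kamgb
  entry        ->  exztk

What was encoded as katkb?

venue

Read the word backwards and shift each letter +6.
Decoding katkb: shift back: k−6=e, a−6=u, t−6=n, k−6=e, b−6=v → eunev; then reverse → venue.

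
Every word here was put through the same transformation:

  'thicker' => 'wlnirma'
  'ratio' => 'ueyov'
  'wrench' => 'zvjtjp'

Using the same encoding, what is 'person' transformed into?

The shift increases by 1 at each position, starting from +3: 3, 4, 5, ….
Applying it to person: p+3=s, e+4=i, r+5=w, s+6=y, o+7=v, n+8=v.

siwyvv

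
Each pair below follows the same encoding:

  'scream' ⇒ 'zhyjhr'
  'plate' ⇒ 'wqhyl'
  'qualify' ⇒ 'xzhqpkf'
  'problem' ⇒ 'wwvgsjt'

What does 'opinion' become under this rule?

Shifts by position in scream: pos 0: s→z (+7), pos 1: c→h (+5), pos 2: r→y (+7), pos 3: e→j (+5) — repeating every 2. The shifts repeat in a cycle of length 2: positions 0,1,… shift by +7, +5, then the pattern repeats.
On opinion: o+7=v, p+5=u, i+7=p, n+5=s, i+7=p, o+5=t, n+7=u.

vupsptu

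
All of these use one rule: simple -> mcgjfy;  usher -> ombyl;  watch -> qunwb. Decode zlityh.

frozen

Compare letters: s→m is +20, i→c is +20, m→g is +20 — a constant shift. Every letter moves 20 places later in the alphabet, wrapping around z→a.
Decoding zlityh: z−20=f, l−20=r, i−20=o, t−20=z, y−20=e, h−20=n.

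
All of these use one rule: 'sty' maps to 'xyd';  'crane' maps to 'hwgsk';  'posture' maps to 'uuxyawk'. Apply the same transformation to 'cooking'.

The rule splits by letter class: vowels +6, consonants +5.
Applying it to cooking: c(cons)+5=h, o(vowel)+6=u, o(vowel)+6=u, k(cons)+5=p, i(vowel)+6=o, n(cons)+5=s, g(cons)+5=l.

huuposl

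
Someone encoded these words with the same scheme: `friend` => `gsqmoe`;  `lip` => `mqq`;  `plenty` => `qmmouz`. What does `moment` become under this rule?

nwnmou

The rule splits by letter class: vowels +8, consonants +1.
Applying it to moment: m(cons)+1=n, o(vowel)+8=w, m(cons)+1=n, e(vowel)+8=m, n(cons)+1=o, t(cons)+1=u.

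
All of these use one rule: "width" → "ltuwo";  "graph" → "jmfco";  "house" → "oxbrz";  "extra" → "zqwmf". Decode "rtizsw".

w(22)→l(11) and i(8)→t(19) fit y≡5x+5 (mod 26); the inverse of 5 mod 26 is 21. This is an affine cipher: with a=0,…,z=25, each position x becomes (5x+5) mod 26.
Undoing it on rtizsw: r(17)→21·(17−5)≡18=s; t(19)→21·(19−5)≡8=i; i(8)→21·(8−5)≡11=l; z(25)→21·(25−5)≡4=e; s(18)→21·(18−5)≡13=n; w(22)→21·(22−5)≡19=t (all mod 26).

silent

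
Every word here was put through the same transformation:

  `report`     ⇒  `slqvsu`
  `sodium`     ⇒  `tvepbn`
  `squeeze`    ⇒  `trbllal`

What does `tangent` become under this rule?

The shift depends on letter class: consonant r→s is +1, but vowel e→l is +7. Vowels shift forward by 7 and consonants shift forward by 1.
On tangent: t(cons)+1=u, a(vowel)+7=h, n(cons)+1=o, g(cons)+1=h, e(vowel)+7=l, n(cons)+1=o, t(cons)+1=u.

uhohlou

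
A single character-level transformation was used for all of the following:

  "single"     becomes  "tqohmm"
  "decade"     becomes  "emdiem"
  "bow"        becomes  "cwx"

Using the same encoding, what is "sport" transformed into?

The shift depends on letter class: consonant s→t is +1, but vowel i→q is +8. Two shifts are in play — +8 for a/e/i/o/u, +1 for every other letter.
Applying it to sport: s(cons)+1=t, p(cons)+1=q, o(vowel)+8=w, r(cons)+1=s, t(cons)+1=u.

tqwsu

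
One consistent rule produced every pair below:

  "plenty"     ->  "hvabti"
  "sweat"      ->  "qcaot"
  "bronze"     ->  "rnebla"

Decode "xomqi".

daisy

This is an affine cipher: with a=0,…,z=25, each position x becomes (3x+14) mod 26.
Decoding xomqi: x(23)→9·(23−14)≡3=d; o(14)→9·(14−14)≡0=a; m(12)→9·(12−14)≡8=i; q(16)→9·(16−14)≡18=s; i(8)→9·(8−14)≡24=y (all mod 26).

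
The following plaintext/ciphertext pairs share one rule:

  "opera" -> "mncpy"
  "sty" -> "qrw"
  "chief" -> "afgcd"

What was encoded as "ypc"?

are

Compare letters: o→m is +24, p→n is +24, e→c is +24 — a constant shift. It's a constant shift of +24 (ROT24).
Undoing it on ypc: y−24=a, p−24=r, c−24=e.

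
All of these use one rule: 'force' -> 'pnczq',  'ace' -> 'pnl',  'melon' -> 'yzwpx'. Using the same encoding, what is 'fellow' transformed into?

hzwwpq

The output letters match the input read backwards, each shifted +11: force reversed is ecrof. Read the word backwards and shift each letter +11.
For fellow: reverse → wollef; then shift: w+11=h, o+11=z, l+11=w, l+11=w, e+11=p, f+11=q.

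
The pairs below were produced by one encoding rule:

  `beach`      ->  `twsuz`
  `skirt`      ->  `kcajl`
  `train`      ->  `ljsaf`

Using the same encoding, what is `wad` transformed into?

Compare letters: b→t is +18, e→w is +18, a→s is +18 — a constant shift. Each letter is shifted forward by 18 in the alphabet (a Caesar shift of +18).
On wad: w+18=o, a+18=s, d+18=v.

osv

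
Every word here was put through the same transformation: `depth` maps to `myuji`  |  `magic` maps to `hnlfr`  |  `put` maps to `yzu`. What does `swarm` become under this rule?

Two steps: reverse the string, then apply a Caesar shift of +5.
Applying it to swarm: reverse → mraws; then shift: m+5=r, r+5=w, a+5=f, w+5=b, s+5=x.

rwfbx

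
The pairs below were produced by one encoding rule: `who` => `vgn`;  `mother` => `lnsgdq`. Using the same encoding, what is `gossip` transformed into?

fnrrho

Compare letters: w→v is +25, h→g is +25, o→n is +25 — a constant shift. Every letter moves 25 places later in the alphabet, wrapping around z→a.
For gossip: g+25=f, o+25=n, s+25=r, s+25=r, i+25=h, p+25=o.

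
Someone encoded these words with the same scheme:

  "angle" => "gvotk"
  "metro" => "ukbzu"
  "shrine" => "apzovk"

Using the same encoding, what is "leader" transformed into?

Vowels shift forward by 6 and consonants shift forward by 8.
On leader: l(cons)+8=t, e(vowel)+6=k, a(vowel)+6=g, d(cons)+8=l, e(vowel)+6=k, r(cons)+8=z.

tkglkz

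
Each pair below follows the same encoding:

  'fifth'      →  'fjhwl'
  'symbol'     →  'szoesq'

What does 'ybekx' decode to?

yacht

In fifth: f→f is +0, i→j is +1, f→h is +2, t→w is +3 — the shift increases by 1 each position. The shift increases by 1 at each position, starting from +0: 0, 1, 2, ….
Reversing it on ybekx: y−0=y, b−1=a, e−2=c, k−3=h, x−4=t.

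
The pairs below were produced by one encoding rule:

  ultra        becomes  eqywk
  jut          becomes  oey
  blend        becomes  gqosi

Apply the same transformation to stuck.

Vowels shift forward by 10 and consonants shift forward by 5.
On stuck: s(cons)+5=x, t(cons)+5=y, u(vowel)+10=e, c(cons)+5=h, k(cons)+5=p.

xyehp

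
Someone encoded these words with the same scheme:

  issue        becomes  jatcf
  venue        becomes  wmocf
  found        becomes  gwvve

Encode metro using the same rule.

Shifts by position in issue: pos 0: i→j (+1), pos 1: s→a (+8), pos 2: s→t (+1), pos 3: u→c (+8) — repeating every 2. A repeating key of period 2 is used — shifts +1, +8 over and over.
Applying it to metro: m+1=n, e+8=m, t+1=u, r+8=z, o+1=p.

nmuzp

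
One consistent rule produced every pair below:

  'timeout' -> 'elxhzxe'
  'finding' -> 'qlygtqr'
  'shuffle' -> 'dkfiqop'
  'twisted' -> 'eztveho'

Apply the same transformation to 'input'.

Shifts by position in timeout: pos 0: t→e (+11), pos 1: i→l (+3), pos 2: m→x (+11), pos 3: e→h (+3) — repeating every 2. It's a Vigenère-style cipher with numeric key [11,3]: position i shifts by key[i mod 2].
Applying it to input: i+11=t, n+3=q, p+11=a, u+3=x, t+11=e.

tqaxe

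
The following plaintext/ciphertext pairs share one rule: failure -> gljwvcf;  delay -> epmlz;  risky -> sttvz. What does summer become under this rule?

Shifts by position in failure: pos 0: f→g (+1), pos 1: a→l (+11), pos 2: i→j (+1), pos 3: l→w (+11) — repeating every 2. It's a Vigenère-style cipher with numeric key [1,11]: position i shifts by key[i mod 2].
For summer: s+1=t, u+11=f, m+1=n, m+11=x, e+1=f, r+11=c.

tfnxfc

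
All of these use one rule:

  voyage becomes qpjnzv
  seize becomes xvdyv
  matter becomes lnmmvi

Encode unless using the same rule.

bawvxx

Treating letters as 0–25, the rule is x ↦ 15x + 13 (mod 26).
On unless: u(20)→15·20+13≡1=b; n(13)→15·13+13≡0=a; l(11)→15·11+13≡22=w; e(4)→15·4+13≡21=v; s(18)→15·18+13≡23=x; s(18)→15·18+13≡23=x (all mod 26).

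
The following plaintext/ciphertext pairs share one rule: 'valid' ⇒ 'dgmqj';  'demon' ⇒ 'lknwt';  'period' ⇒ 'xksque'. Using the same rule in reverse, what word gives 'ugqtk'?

Shifts by position in valid: pos 0: v→d (+8), pos 1: a→g (+6), pos 2: l→m (+1), pos 3: i→q (+8), pos 4: d→j (+6) — repeating every 3. It's a Vigenère-style cipher with numeric key [8,6,1]: position i shifts by key[i mod 3].
Undoing it on ugqtk: u−8=m, g−6=a, q−1=p, t−8=l, k−6=e.

maple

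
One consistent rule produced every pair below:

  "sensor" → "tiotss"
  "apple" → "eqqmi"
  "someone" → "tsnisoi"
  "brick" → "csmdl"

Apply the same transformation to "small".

tnemm

The rule splits by letter class: vowels +4, consonants +1.
Applying it to small: s(cons)+1=t, m(cons)+1=n, a(vowel)+4=e, l(cons)+1=m, l(cons)+1=m.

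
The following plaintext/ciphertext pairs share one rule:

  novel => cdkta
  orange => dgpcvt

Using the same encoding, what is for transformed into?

Compare letters: n→c is +15, o→d is +15, v→k is +15 — a constant shift. Each letter is shifted forward by 15 in the alphabet (a Caesar shift of +15).
For for: f+15=u, o+15=d, r+15=g.

udg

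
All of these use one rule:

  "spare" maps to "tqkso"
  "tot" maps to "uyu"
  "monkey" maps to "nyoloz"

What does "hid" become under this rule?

ise

The shift depends on letter class: consonant s→t is +1, but vowel a→k is +10. Vowels shift forward by 10 and consonants shift forward by 1.
Applying it to hid: h(cons)+1=i, i(vowel)+10=s, d(cons)+1=e.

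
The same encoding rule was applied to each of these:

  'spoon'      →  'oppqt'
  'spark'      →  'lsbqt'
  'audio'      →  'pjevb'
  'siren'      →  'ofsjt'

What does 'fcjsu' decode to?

tribe

The output letters match the input read backwards, each shifted +1: spoon reversed is noops. Two steps: reverse the string, then apply a Caesar shift of +1.
Undoing it on fcjsu: shift back: f−1=e, c−1=b, j−1=i, s−1=r, u−1=t → ebirt; then reverse → tribe.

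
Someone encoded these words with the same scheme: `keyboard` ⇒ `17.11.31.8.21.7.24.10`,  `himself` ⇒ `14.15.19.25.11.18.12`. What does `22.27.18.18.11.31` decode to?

k is letter #11 and maps to 17: an offset of 6. Letters become their 1-based position plus 6 (so a→7, b→8, …).
Decoding 22.27.18.18.11.31: 22→(22−6)÷1=16=p, 27→(27−6)÷1=21=u, 18→(18−6)÷1=12=l, 18→(18−6)÷1=12=l, 11→(11−6)÷1=5=e, 31→(31−6)÷1=25=y.

pulley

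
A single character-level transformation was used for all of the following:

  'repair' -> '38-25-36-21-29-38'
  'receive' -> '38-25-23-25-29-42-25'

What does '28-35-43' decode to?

r is letter #18 and maps to 38: an offset of 20. The number is (letter's place in the alphabet, a=1) + 20.
Undoing it on 28-35-43: 28→(28−20)÷1=8=h, 35→(35−20)÷1=15=o, 43→(43−20)÷1=23=w.

how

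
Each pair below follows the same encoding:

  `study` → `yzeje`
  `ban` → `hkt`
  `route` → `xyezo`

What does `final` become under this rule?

lstkr

The rule splits by letter class: vowels +10, consonants +6.
For final: f(cons)+6=l, i(vowel)+10=s, n(cons)+6=t, a(vowel)+10=k, l(cons)+6=r.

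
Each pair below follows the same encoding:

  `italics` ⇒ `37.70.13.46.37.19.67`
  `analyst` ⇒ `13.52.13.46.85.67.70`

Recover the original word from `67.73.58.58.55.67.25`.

i(#9)→37 and t(#20)→70: differences scale by 3, so n = 3·pos + 10. Each letter becomes 3×(its alphabet position, a=1..z=26) + 10.
Decoding 67.73.58.58.55.67.25: 67→(67−10)÷3=19=s, 73→(73−10)÷3=21=u, 58→(58−10)÷3=16=p, 58→(58−10)÷3=16=p, 55→(55−10)÷3=15=o, 67→(67−10)÷3=19=s, 25→(25−10)÷3=5=e.

suppose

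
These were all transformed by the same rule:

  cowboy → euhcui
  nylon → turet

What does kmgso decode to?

The output letters match the input read backwards, each shifted +6: cowboy reversed is yobwoc. Read the word backwards and shift each letter +6.
Reversing it on kmgso: shift back: k−6=e, m−6=g, g−6=a, s−6=m, o−6=i → egami; then reverse → image.

image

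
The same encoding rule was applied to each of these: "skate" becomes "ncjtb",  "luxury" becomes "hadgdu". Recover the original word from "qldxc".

touch

Two steps: reverse the string, then apply a Caesar shift of +9.
Undoing it on qldxc: shift back: q−9=h, l−9=c, d−9=u, x−9=o, c−9=t → hcuot; then reverse → touch.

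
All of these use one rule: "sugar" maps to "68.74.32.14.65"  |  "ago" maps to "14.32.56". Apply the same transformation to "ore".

56.65.26

With a=1..z=26, the number is 3·pos + 11.
For ore: o=15→56, r=18→65, e=5→26.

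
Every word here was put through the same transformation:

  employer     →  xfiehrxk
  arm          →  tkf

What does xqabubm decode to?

Compare letters: e→x is +19, m→f is +19, p→i is +19 — a constant shift. Each letter is shifted forward by 19 in the alphabet (a Caesar shift of +19).
Reversing it on xqabubm: x−19=e, q−19=x, a−19=h, b−19=i, u−19=b, b−19=i, m−19=t.

exhibit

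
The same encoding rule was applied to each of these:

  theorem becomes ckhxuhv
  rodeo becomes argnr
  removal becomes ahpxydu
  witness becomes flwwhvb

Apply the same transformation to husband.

qxvkdqm

Shifts by position in theorem: pos 0: t→c (+9), pos 1: h→k (+3), pos 2: e→h (+3), pos 3: o→x (+9), pos 4: r→u (+3), pos 5: e→h (+3) — repeating every 3. A repeating key of period 3 is used — shifts +9, +3, +3 over and over.
For husband: h+9=q, u+3=x, s+3=v, b+9=k, a+3=d, n+3=q, d+9=m.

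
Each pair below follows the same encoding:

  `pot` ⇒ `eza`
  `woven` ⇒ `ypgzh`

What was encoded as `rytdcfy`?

The output letters match the input read backwards, each shifted +11: pot reversed is top. Two steps: reverse the string, then apply a Caesar shift of +11.
Undoing it on rytdcfy: shift back: r−11=g, y−11=n, t−11=i, d−11=s, c−11=r, f−11=u, y−11=n → gnisrun; then reverse → nursing.

nursing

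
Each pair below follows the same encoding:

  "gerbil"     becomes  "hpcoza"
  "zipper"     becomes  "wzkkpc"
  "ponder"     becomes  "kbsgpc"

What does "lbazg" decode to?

solid

g(6)→h(7) and e(4)→p(15) fit y≡9x+5 (mod 26); the inverse of 9 mod 26 is 3. This is an affine cipher: with a=0,…,z=25, each position x becomes (9x+5) mod 26.
Undoing it on lbazg: l(11)→3·(11−5)≡18=s; b(1)→3·(1−5)≡14=o; a(0)→3·(0−5)≡11=l; z(25)→3·(25−5)≡8=i; g(6)→3·(6−5)≡3=d (all mod 26).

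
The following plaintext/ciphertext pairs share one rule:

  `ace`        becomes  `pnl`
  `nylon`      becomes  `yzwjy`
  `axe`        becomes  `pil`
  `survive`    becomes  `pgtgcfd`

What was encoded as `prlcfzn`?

courage

The output letters match the input read backwards, each shifted +11: ace reversed is eca. Two steps: reverse the string, then apply a Caesar shift of +11.
Undoing it on prlcfzn: shift back: p−11=e, r−11=g, l−11=a, c−11=r, f−11=u, z−11=o, n−11=c → egaruoc; then reverse → courage.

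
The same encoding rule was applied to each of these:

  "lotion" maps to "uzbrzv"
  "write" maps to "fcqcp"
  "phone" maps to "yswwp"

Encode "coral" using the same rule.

lzzjw

It's a Vigenère-style cipher with numeric key [9,11,8]: position i shifts by key[i mod 3].
On coral: c+9=l, o+11=z, r+8=z, a+9=j, l+11=w.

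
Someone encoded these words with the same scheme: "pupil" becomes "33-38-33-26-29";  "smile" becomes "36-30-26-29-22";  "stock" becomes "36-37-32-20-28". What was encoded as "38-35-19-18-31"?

urban

Each letter is replaced by its alphabet position (a=1..z=26) + 17.
Undoing it on 38-35-19-18-31: 38→(38−17)÷1=21=u, 35→(35−17)÷1=18=r, 19→(19−17)÷1=2=b, 18→(18−17)÷1=1=a, 31→(31−17)÷1=14=n.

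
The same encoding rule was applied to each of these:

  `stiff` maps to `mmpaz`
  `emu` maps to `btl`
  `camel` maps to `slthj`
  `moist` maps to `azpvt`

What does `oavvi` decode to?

The output letters match the input read backwards, each shifted +7: stiff reversed is ffits. The word is reversed, then every letter is shifted forward by 7.
Reversing it on oavvi: shift back: o−7=h, a−7=t, v−7=o, v−7=o, i−7=b → htoob; then reverse → booth.

booth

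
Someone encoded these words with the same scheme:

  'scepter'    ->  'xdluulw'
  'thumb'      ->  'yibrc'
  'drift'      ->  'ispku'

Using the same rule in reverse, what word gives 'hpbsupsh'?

It's a Vigenère-style cipher with numeric key [5,1,7]: position i shifts by key[i mod 3].
Decoding hpbsupsh: h−5=c, p−1=o, b−7=u, s−5=n, u−1=t, p−7=i, s−5=n, h−1=g.

counting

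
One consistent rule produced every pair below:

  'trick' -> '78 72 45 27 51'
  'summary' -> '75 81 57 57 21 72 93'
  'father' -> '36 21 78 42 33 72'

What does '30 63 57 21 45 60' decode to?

domain

The formula is n = 3×(alphabet index, a=1) + 18.
Undoing it on 30 63 57 21 45 60: 30→(30−18)÷3=4=d, 63→(63−18)÷3=15=o, 57→(57−18)÷3=13=m, 21→(21−18)÷3=1=a, 45→(45−18)÷3=9=i, 60→(60−18)÷3=14=n.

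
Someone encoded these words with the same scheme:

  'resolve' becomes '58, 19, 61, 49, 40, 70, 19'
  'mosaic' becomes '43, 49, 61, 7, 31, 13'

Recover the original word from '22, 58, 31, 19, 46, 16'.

friend

r(#18)→58 and e(#5)→19: differences scale by 3, so n = 3·pos + 4. Each letter becomes 3×(its alphabet position, a=1..z=26) + 4.
Reversing it on 22, 58, 31, 19, 46, 16: 22→(22−4)÷3=6=f, 58→(58−4)÷3=18=r, 31→(31−4)÷3=9=i, 19→(19−4)÷3=5=e, 46→(46−4)÷3=14=n, 16→(16−4)÷3=4=d.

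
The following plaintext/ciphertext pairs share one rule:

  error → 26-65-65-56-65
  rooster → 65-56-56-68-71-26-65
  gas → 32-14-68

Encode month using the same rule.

e(#5)→26 and r(#18)→65: differences scale by 3, so n = 3·pos + 11. Each letter becomes 3×(its alphabet position, a=1..z=26) + 11.
Applying it to month: m=13→50, o=15→56, n=14→53, t=20→71, h=8→35.

50-56-53-71-35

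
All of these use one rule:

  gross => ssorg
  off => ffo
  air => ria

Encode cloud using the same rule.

duolc

The word is simply reversed.
For cloud: reverse → duolc.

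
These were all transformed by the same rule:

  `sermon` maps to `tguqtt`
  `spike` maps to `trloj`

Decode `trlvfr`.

spiral

In sermon: s→t is +1, e→g is +2, r→u is +3, m→q is +4 — the shift increases by 1 each position. Letter i (0-indexed) is shifted by i+1, so successive shifts are 1, 2, 3, ….
Reversing it on trlvfr: t−1=s, r−2=p, l−3=i, v−4=r, f−5=a, r−6=l.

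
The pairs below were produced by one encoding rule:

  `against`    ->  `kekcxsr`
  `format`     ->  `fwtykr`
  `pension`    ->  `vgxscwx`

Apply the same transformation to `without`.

Each letter's alphabet position (a=0..z=25) is mapped through 25·x+10 mod 26 — an affine cipher.
For without: w(22)→25·22+10≡14=o; i(8)→25·8+10≡2=c; t(19)→25·19+10≡17=r; h(7)→25·7+10≡3=d; o(14)→25·14+10≡22=w; u(20)→25·20+10≡16=q; t(19)→25·19+10≡17=r (all mod 26).

ocrdwqr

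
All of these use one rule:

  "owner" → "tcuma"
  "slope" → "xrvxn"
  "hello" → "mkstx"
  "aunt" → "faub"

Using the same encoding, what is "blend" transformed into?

In owner: o→t is +5, w→c is +6, n→u is +7, e→m is +8 — the shift increases by 1 each position. The shift increases by 1 at each position, starting from +5: 5, 6, 7, ….
On blend: b+5=g, l+6=r, e+7=l, n+8=v, d+9=m.

grlvm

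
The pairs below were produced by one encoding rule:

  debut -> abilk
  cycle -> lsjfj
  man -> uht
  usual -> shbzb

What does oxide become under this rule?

lkpev

The output letters match the input read backwards, each shifted +7: debut reversed is tubed. The word is reversed, then every letter is shifted forward by 7.
On oxide: reverse → edixo; then shift: e+7=l, d+7=k, i+7=p, x+7=e, o+7=v.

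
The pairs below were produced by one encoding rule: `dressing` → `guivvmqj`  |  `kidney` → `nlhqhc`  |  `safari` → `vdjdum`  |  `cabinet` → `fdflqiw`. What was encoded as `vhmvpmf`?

Shifts by position in dressing: pos 0: d→g (+3), pos 1: r→u (+3), pos 2: e→i (+4), pos 3: s→v (+3), pos 4: s→v (+3), pos 5: i→m (+4) — repeating every 3. It's a Vigenère-style cipher with numeric key [3,3,4]: position i shifts by key[i mod 3].
Decoding vhmvpmf: v−3=s, h−3=e, m−4=i, v−3=s, p−3=m, m−4=i, f−3=c.

seismic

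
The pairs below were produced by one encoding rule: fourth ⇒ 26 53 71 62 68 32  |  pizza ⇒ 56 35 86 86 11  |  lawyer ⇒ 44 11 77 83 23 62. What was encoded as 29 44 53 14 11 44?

global

f(#6)→26 and o(#15)→53: differences scale by 3, so n = 3·pos + 8. The formula is n = 3×(alphabet index, a=1) + 8.
Reversing it on 29 44 53 14 11 44: 29→(29−8)÷3=7=g, 44→(44−8)÷3=12=l, 53→(53−8)÷3=15=o, 14→(14−8)÷3=2=b, 11→(11−8)÷3=1=a, 44→(44−8)÷3=12=l.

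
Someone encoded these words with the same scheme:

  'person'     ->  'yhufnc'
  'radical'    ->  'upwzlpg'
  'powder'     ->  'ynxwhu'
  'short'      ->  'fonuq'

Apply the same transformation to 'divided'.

p(15)→y(24) and e(4)→h(7) fit y≡11x+15 (mod 26); the inverse of 11 mod 26 is 19. Treating letters as 0–25, the rule is x ↦ 11x + 15 (mod 26).
On divided: d(3)→11·3+15≡22=w; i(8)→11·8+15≡25=z; v(21)→11·21+15≡12=m; i(8)→11·8+15≡25=z; d(3)→11·3+15≡22=w; e(4)→11·4+15≡7=h; d(3)→11·3+15≡22=w (all mod 26).

wzmzwhw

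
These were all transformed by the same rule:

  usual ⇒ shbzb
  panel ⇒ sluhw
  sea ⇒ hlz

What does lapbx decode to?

Read the word backwards and shift each letter +7.
Undoing it on lapbx: shift back: l−7=e, a−7=t, p−7=i, b−7=u, x−7=q → etiuq; then reverse → quite.

quite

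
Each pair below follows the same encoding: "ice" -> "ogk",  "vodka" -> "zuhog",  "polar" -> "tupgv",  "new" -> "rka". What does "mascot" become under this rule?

The shift depends on letter class: consonant c→g is +4, but vowel i→o is +6. Vowels shift forward by 6 and consonants shift forward by 4.
For mascot: m(cons)+4=q, a(vowel)+6=g, s(cons)+4=w, c(cons)+4=g, o(vowel)+6=u, t(cons)+4=x.

qgwgux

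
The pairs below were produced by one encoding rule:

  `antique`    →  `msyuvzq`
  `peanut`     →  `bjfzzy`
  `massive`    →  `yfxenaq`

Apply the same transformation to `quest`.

czjey

The shifts repeat in a cycle of length 3: positions 0,1,… shift by +12, +5, +5, then the pattern repeats.
For quest: q+12=c, u+5=z, e+5=j, s+12=e, t+5=y.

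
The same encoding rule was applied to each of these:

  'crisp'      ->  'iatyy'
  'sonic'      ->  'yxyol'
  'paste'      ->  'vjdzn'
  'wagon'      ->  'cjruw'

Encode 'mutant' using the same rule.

Shifts by position in crisp: pos 0: c→i (+6), pos 1: r→a (+9), pos 2: i→t (+11), pos 3: s→y (+6), pos 4: p→y (+9) — repeating every 3. The shifts repeat in a cycle of length 3: positions 0,1,… shift by +6, +9, +11, then the pattern repeats.
On mutant: m+6=s, u+9=d, t+11=e, a+6=g, n+9=w, t+11=e.

sdegwe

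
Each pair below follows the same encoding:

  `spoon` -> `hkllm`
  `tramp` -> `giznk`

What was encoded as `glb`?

Each letter is replaced by its mirror in the alphabet: a↔z, b↔y, c↔x, and so on (the Atbash cipher).
Reversing it on glb: g↔t, l↔o, b↔y.

toy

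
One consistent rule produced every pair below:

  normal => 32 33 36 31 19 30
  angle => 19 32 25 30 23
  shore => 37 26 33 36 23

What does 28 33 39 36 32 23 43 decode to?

journey

n is letter #14 and maps to 32: an offset of 18. The number is (letter's place in the alphabet, a=1) + 18.
Reversing it on 28 33 39 36 32 23 43: 28→(28−18)÷1=10=j, 33→(33−18)÷1=15=o, 39→(39−18)÷1=21=u, 36→(36−18)÷1=18=r, 32→(32−18)÷1=14=n, 23→(23−18)÷1=5=e, 43→(43−18)÷1=25=y.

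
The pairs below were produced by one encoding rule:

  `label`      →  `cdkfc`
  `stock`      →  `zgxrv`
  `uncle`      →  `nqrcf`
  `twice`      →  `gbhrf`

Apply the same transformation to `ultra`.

l(11)→c(2) and a(0)→d(3) fit y≡7x+3 (mod 26); the inverse of 7 mod 26 is 15. Treating letters as 0–25, the rule is x ↦ 7x + 3 (mod 26).
For ultra: u(20)→7·20+3≡13=n; l(11)→7·11+3≡2=c; t(19)→7·19+3≡6=g; r(17)→7·17+3≡18=s; a(0)→7·0+3≡3=d (all mod 26).

ncgsd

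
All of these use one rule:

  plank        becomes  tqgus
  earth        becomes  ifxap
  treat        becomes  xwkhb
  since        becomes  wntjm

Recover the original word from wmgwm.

shape

In plank: p→t is +4, l→q is +5, a→g is +6, n→u is +7 — the shift increases by 1 each position. Letter i (0-indexed) is shifted by i+4, so successive shifts are 4, 5, 6, ….
Decoding wmgwm: w−4=s, m−5=h, g−6=a, w−7=p, m−8=e.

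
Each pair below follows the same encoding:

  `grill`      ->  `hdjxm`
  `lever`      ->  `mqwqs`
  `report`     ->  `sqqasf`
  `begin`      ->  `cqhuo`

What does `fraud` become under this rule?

gdbge

Shifts by position in grill: pos 0: g→h (+1), pos 1: r→d (+12), pos 2: i→j (+1), pos 3: l→x (+12) — repeating every 2. The shifts repeat in a cycle of length 2: positions 0,1,… shift by +1, +12, then the pattern repeats.
On fraud: f+1=g, r+12=d, a+1=b, u+12=g, d+1=e.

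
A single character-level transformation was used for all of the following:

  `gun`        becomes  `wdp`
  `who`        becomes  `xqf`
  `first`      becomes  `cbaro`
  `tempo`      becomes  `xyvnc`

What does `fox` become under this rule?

Two steps: reverse the string, then apply a Caesar shift of +9.
On fox: reverse → xof; then shift: x+9=g, o+9=x, f+9=o.

gxo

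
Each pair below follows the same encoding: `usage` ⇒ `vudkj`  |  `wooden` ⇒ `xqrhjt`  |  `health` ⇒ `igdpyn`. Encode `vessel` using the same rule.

In usage: u→v is +1, s→u is +2, a→d is +3, g→k is +4 — the shift increases by 1 each position. Each letter shifts forward by (position + 1), i.e. 1, 2, 3, … — the shift grows by one for each successive letter.
For vessel: v+1=w, e+2=g, s+3=v, s+4=w, e+5=j, l+6=r.

wgvwjr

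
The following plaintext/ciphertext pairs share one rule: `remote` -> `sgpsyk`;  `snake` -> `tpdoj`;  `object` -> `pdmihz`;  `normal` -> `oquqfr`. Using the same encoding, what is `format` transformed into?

In remote: r→s is +1, e→g is +2, m→p is +3, o→s is +4 — the shift increases by 1 each position. The shift increases by 1 at each position, starting from +1: 1, 2, 3, ….
On format: f+1=g, o+2=q, r+3=u, m+4=q, a+5=f, t+6=z.

gquqfz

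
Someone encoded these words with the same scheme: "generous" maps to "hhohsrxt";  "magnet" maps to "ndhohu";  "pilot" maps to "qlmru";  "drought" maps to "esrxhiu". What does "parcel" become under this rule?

qdsdhm

The shift depends on letter class: consonant g→h is +1, but vowel e→h is +3. Vowels shift forward by 3 and consonants shift forward by 1.
For parcel: p(cons)+1=q, a(vowel)+3=d, r(cons)+1=s, c(cons)+1=d, e(vowel)+3=h, l(cons)+1=m.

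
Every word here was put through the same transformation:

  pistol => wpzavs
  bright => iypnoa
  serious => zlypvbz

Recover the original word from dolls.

Compare letters: p→w is +7, i→p is +7, s→z is +7 — a constant shift. This is a Caesar cipher with shift 7.
Decoding dolls: d−7=w, o−7=h, l−7=e, l−7=e, s−7=l.

wheel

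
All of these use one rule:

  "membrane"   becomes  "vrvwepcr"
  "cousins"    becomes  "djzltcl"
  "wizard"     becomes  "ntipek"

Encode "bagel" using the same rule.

wpfro

m(12)→v(21) and e(4)→r(17) fit y≡7x+15 (mod 26); the inverse of 7 mod 26 is 15. Each letter's alphabet position (a=0..z=25) is mapped through 7·x+15 mod 26 — an affine cipher.
For bagel: b(1)→7·1+15≡22=w; a(0)→7·0+15≡15=p; g(6)→7·6+15≡5=f; e(4)→7·4+15≡17=r; l(11)→7·11+15≡14=o (all mod 26).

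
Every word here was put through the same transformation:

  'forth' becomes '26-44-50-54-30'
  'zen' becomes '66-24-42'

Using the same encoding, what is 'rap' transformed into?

f(#6)→26 and o(#15)→44: differences scale by 2, so n = 2·pos + 14. With a=1..z=26, the number is 2·pos + 14.
Applying it to rap: r=18→50, a=1→16, p=16→46.

50-16-46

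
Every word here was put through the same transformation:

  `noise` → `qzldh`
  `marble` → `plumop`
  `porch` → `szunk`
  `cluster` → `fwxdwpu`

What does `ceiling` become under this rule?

fplwlyj

Shifts by position in noise: pos 0: n→q (+3), pos 1: o→z (+11), pos 2: i→l (+3), pos 3: s→d (+11) — repeating every 2. The shifts repeat in a cycle of length 2: positions 0,1,… shift by +3, +11, then the pattern repeats.
For ceiling: c+3=f, e+11=p, i+3=l, l+11=w, i+3=l, n+11=y, g+3=j.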